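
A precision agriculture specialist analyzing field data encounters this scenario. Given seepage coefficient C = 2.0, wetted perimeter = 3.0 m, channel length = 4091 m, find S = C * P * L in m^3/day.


S = C * P * L
  = 2.0 * 3.0 * 4091
  = 24546 m^3/day


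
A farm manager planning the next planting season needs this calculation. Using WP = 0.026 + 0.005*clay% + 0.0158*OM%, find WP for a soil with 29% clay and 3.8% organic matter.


WP = 0.026 + 0.005*29 + 0.0158*3.8
   = 0.026 + 0.1450 + 0.0600
   = 0.2310


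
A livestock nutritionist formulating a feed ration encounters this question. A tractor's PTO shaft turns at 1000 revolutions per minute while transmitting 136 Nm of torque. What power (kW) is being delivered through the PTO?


P = 2*pi*n*T / 60000
  = 2*pi * 1000 * 136 / 60000
  = 854513.20 / 60000
  = 14.24 kW


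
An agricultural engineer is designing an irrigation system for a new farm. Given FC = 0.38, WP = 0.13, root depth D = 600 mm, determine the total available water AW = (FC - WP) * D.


AW = (FC - WP) * D
   = (0.38 - 0.13) * 600
   = 0.25 * 600
   = 150 mm


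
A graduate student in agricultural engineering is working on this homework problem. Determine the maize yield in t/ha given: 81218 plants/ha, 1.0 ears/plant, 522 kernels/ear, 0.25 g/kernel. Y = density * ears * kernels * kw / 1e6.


Y = density * ears * kernels * kw
  = 81218 * 1.0 * 522 * 0.25 g/ha
  = 10598949 g/ha
  = 10598.95 kg/ha = 10.60 t/ha


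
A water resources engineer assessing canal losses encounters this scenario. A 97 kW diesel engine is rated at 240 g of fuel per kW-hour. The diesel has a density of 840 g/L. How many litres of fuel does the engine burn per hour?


FC = P * BSFC / rho_fuel
   = 97 * 240 / 840
   = 23280 / 840
   = 27.71 L/h


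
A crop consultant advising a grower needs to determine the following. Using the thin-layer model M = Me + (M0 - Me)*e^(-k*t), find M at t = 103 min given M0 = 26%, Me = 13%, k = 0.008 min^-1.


M = Me + (M0 - Me) * e^(-k*t)
  = 13 + (26 - 13) * e^(-0.008*103)
  = 13 + 13 * e^(-0.824)
  = 13 + 13 * 0.43867
  = 13 + 5.7028
  = 18.70%


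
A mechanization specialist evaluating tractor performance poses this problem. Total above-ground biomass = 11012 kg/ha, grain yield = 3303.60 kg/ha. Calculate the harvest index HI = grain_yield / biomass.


HI = grain_yield / biomass
   = 3303.60 / 11012
   = 0.30


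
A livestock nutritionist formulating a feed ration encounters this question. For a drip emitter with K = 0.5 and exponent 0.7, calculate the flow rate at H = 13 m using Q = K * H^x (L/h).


Q = K * H^x
  = 0.5 * 13^0.7
  = 0.5 * 6.0223
  = 3.01 L/h


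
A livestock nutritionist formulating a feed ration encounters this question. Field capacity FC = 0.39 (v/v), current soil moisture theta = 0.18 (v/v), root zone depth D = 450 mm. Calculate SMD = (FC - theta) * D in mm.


SMD = (FC - theta) * D
    = (0.39 - 0.18) * 450
    = 0.210 * 450
    = 94.50 mm


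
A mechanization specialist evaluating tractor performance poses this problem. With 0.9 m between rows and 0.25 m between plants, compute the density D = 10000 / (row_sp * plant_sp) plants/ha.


D = 10000 / (row_sp * plant_sp)
  = 10000 / (0.9 * 0.25)
  = 10000 / 0.2250
  = 44444.44 plants/ha


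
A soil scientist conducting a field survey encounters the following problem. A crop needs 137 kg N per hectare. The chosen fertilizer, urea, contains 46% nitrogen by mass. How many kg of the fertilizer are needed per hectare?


Rate = N_required / (N_content / 100)
     = 137 / (46 / 100)
     = 137 / 0.46
     = 297.83 kg/ha


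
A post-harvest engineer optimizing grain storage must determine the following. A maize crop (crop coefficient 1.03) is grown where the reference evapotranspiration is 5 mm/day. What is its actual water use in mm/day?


ETc = Kc * ET0
    = 1.03 * 5
    = 5.15 mm/day


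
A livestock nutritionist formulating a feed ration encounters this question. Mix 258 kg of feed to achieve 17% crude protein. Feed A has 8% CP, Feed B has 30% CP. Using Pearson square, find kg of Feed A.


parts_A = CP_b - target = 30 - 17 = 13
parts_B = target - CP_a = 17 - 8 = 9
total_parts = 13 + 9 = 22
Feed A = 258 * 13 / 22 = 152.45 kg
Feed B = 258 * 9 / 22 = 105.55 kg

152.45 kg


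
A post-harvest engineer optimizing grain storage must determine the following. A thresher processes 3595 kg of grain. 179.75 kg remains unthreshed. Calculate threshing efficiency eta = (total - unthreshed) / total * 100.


eta = (total - unthreshed) / total * 100
    = (3595 - 179.75) / 3595 * 100
    = 3415.25 / 3595 * 100
    = 95%


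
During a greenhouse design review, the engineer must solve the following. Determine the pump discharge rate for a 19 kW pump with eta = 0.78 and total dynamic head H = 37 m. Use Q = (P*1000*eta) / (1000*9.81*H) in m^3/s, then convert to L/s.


Q = (P * 1000 * eta) / (rho * g * H)
  = (19 * 1000 * 0.78) / (1000 * 9.81 * 37)
  = 14820 / 362970
  = 0.04083 m^3/s = 40.83 L/s


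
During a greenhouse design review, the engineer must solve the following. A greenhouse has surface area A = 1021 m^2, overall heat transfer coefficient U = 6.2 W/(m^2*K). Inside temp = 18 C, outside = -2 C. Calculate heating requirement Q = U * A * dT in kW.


dT = 18 - (-2) = 20 K
Q = U * A * dT
  = 6.2 * 1021 * 20
  = 126604 W = 126.60 kW


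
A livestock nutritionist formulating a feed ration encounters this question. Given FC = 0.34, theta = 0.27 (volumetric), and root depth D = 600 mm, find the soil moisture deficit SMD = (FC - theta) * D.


SMD = (FC - theta) * D
    = (0.34 - 0.27) * 600
    = 0.070 * 600
    = 42 mm


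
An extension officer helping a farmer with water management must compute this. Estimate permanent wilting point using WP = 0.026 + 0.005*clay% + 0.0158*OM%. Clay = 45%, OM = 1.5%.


WP = 0.026 + 0.005*45 + 0.0158*1.5
   = 0.026 + 0.2250 + 0.0237
   = 0.2747


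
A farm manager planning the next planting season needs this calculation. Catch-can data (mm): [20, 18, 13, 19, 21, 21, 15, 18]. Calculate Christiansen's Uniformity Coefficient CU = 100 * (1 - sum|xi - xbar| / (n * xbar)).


xbar = 145 / 8 = 18.125
sum|xi - xbar| = 17
CU = 100 * (1 - 17 / (8 * 18.125))
   = 100 * (1 - 0.1172)
   = 88.28%


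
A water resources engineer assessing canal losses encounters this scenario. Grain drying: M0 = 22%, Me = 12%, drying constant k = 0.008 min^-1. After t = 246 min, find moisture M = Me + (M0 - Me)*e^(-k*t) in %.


M = Me + (M0 - Me) * e^(-k*t)
  = 12 + (22 - 12) * e^(-0.008*246)
  = 12 + 10 * e^(-1.968)
  = 12 + 10 * 0.13974
  = 12 + 1.3974
  = 13.40%


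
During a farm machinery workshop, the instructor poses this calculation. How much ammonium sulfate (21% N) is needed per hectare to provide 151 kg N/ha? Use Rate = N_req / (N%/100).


Rate = N_required / (N_content / 100)
     = 151 / (21 / 100)
     = 151 / 0.21
     = 719.05 kg/ha


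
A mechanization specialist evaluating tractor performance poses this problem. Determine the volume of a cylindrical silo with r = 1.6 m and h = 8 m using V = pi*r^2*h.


V = pi * r^2 * h
  = pi * 1.6^2 * 8
  = pi * 2.56 * 8
  = 64.34 m^3


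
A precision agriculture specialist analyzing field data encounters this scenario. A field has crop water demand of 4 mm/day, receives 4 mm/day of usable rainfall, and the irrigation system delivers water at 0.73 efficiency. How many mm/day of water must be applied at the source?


IWR = (ETc - Pe) / Ea
    = (4 - 4) / 0.73
    = 0 / 0.73
    = 0 mm/day


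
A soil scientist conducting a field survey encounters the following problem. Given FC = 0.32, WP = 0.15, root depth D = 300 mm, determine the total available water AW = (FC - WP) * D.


AW = (FC - WP) * D
   = (0.32 - 0.15) * 300
   = 0.17 * 300
   = 51 mm


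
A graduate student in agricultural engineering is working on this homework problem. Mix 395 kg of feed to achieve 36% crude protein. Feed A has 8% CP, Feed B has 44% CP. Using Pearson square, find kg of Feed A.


parts_A = CP_b - target = 44 - 36 = 8
parts_B = target - CP_a = 36 - 8 = 28
total_parts = 8 + 28 = 36
Feed A = 395 * 8 / 36 = 87.78 kg
Feed B = 395 * 28 / 36 = 307.22 kg

87.78 kg


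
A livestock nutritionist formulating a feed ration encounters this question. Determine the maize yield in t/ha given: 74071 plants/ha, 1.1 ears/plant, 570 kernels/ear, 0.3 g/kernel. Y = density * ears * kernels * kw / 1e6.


Y = density * ears * kernels * kw
  = 74071 * 1.1 * 570 * 0.3 g/ha
  = 13932755.10 g/ha
  = 13932.76 kg/ha = 13.93 t/ha


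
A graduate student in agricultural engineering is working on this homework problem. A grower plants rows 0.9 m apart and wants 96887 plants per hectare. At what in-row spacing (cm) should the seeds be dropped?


spacing = 10000 / (row_sp * density)
        = 10000 / (0.9 * 96887)
        = 10000 / 87198.30
        = 0.11468 m = 11.47 cm


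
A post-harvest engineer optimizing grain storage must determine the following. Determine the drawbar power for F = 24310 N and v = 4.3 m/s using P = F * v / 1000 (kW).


P = F * v / 1000
  = 24310 * 4.3 / 1000
  = 104533 / 1000
  = 104.53 kW


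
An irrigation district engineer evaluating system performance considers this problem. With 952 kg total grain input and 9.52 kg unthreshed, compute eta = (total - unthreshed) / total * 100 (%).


eta = (total - unthreshed) / total * 100
    = (952 - 9.52) / 952 * 100
    = 942.48 / 952 * 100
    = 99%


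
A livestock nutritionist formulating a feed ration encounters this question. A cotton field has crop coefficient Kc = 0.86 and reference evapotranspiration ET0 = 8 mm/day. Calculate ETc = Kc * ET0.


ETc = Kc * ET0
    = 0.86 * 8
    = 6.88 mm/day


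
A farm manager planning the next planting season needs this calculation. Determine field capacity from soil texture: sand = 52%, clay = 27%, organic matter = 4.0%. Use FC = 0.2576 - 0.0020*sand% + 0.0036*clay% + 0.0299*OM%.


FC = 0.2576 - 0.0020*52 + 0.0036*27 + 0.0299*4.0
   = 0.2576 - 0.1040 + 0.0972 + 0.1196
   = 0.3704


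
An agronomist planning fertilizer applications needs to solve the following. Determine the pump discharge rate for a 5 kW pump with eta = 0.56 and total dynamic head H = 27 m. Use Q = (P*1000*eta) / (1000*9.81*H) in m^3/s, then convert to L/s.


Q = (P * 1000 * eta) / (rho * g * H)
  = (5 * 1000 * 0.56) / (1000 * 9.81 * 27)
  = 2800 / 264870
  = 0.01057 m^3/s = 10.57 L/s


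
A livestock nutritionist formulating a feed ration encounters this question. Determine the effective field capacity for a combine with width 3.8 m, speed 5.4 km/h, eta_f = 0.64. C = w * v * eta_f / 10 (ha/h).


C = w * v * eta_f / 10
  = 3.8 * 5.4 * 0.64 / 10
  = 13.13 / 10
  = 1.31 ha/h


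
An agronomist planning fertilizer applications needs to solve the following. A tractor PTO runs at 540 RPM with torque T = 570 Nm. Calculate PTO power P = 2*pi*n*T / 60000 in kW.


P = 2*pi*n*T / 60000
  = 2*pi * 540 * 570 / 60000
  = 1933964.44 / 60000
  = 32.23 kW


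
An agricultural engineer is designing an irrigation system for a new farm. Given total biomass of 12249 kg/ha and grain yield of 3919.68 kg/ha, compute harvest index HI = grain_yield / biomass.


HI = grain_yield / biomass
   = 3919.68 / 12249
   = 0.32


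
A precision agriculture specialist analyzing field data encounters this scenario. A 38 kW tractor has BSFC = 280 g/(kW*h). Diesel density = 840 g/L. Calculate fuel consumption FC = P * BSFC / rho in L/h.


FC = P * BSFC / rho_fuel
   = 38 * 280 / 840
   = 10640 / 840
   = 12.67 L/h


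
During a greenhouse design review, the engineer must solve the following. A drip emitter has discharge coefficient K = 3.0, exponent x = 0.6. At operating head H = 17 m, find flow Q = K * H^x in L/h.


Q = K * H^x
  = 3.0 * 17^0.6
  = 3.0 * 5.4736
  = 16.42 L/h


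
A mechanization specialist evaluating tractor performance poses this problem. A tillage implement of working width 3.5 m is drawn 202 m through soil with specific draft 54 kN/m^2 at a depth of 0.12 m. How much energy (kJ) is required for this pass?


E = k * d * w * L
  = 54 * 0.12 * 3.5 * 202
  = 4581.36 kJ


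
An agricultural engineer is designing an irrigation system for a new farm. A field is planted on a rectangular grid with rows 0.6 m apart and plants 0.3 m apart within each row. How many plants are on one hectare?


D = 10000 / (row_sp * plant_sp)
  = 10000 / (0.6 * 0.3)
  = 10000 / 0.1800
  = 55555.56 plants/ha


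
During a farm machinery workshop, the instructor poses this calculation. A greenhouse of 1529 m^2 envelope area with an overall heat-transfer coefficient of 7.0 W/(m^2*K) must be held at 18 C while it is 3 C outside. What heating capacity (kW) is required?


dT = 18 - (3) = 15 K
Q = U * A * dT
  = 7.0 * 1529 * 15
  = 160545 W = 160.55 kW


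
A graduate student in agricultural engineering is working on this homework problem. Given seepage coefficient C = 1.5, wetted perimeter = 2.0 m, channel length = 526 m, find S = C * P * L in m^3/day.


S = C * P * L
  = 1.5 * 2.0 * 526
  = 1578 m^3/day


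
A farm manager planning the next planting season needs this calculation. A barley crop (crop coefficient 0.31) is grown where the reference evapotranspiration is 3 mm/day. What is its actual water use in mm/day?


ETc = Kc * ET0
    = 0.31 * 3
    = 0.93 mm/day


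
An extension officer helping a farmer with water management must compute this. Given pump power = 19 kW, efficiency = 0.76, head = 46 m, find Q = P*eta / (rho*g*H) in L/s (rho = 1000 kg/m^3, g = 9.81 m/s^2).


Q = (P * 1000 * eta) / (rho * g * H)
  = (19 * 1000 * 0.76) / (1000 * 9.81 * 46)
  = 14440 / 451260
  = 0.03200 m^3/s = 32.00 L/s


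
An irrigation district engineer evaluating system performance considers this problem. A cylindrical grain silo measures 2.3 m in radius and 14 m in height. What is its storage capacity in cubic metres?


V = pi * r^2 * h
  = pi * 2.3^2 * 14
  = pi * 5.29 * 14
  = 232.67 m^3


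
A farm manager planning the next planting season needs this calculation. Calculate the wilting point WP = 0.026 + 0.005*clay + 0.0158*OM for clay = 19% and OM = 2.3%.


WP = 0.026 + 0.005*19 + 0.0158*2.3
   = 0.026 + 0.0950 + 0.0363
   = 0.1573


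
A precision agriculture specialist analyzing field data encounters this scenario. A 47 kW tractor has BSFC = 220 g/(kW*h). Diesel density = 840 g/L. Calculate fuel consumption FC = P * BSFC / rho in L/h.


FC = P * BSFC / rho_fuel
   = 47 * 220 / 840
   = 10340 / 840
   = 12.31 L/h


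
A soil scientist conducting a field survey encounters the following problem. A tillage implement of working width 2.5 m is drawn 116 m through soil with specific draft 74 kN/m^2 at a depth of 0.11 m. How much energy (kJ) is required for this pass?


E = k * d * w * L
  = 74 * 0.11 * 2.5 * 116
  = 2360.60 kJ


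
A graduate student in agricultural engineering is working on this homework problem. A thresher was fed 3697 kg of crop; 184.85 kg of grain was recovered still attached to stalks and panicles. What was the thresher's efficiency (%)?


eta = (total - unthreshed) / total * 100
    = (3697 - 184.85) / 3697 * 100
    = 3512.15 / 3697 * 100
    = 95%


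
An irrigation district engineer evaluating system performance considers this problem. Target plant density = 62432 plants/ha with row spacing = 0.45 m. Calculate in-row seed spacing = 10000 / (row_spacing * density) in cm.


spacing = 10000 / (row_sp * density)
        = 10000 / (0.45 * 62432)
        = 10000 / 28094.40
        = 0.35594 m = 35.59 cm


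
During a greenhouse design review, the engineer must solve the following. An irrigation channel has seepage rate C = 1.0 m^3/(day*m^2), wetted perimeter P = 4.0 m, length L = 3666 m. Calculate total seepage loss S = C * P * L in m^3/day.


S = C * P * L
  = 1.0 * 4.0 * 3666
  = 14664 m^3/day


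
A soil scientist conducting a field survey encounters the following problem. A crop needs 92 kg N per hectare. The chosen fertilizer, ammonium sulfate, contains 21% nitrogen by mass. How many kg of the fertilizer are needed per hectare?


Rate = N_required / (N_content / 100)
     = 92 / (21 / 100)
     = 92 / 0.21
     = 438.10 kg/ha


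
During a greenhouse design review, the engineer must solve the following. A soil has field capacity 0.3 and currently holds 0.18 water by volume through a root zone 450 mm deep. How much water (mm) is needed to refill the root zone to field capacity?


SMD = (FC - theta) * D
    = (0.3 - 0.18) * 450
    = 0.120 * 450
    = 54 mm


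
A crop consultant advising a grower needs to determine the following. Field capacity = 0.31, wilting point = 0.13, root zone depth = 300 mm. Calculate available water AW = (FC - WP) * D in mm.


AW = (FC - WP) * D
   = (0.31 - 0.13) * 300
   = 0.18 * 300
   = 54 mm


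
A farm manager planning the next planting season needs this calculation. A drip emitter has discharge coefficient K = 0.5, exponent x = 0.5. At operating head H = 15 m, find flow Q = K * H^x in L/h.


Q = K * H^x
  = 0.5 * 15^0.5
  = 0.5 * 3.8730
  = 1.94 L/h


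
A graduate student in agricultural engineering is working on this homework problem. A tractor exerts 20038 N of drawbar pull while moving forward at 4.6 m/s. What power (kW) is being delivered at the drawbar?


P = F * v / 1000
  = 20038 * 4.6 / 1000
  = 92174.80 / 1000
  = 92.17 kW


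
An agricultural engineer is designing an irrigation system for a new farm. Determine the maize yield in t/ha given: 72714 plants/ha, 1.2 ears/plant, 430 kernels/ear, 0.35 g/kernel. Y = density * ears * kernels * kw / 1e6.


Y = density * ears * kernels * kw
  = 72714 * 1.2 * 430 * 0.35 g/ha
  = 13132148.40 g/ha
  = 13132.15 kg/ha = 13.13 t/ha


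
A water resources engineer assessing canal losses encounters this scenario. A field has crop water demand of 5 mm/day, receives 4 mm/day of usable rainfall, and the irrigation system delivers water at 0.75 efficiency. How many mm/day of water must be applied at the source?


IWR = (ETc - Pe) / Ea
    = (5 - 4) / 0.75
    = 1 / 0.75
    = 1.33 mm/day


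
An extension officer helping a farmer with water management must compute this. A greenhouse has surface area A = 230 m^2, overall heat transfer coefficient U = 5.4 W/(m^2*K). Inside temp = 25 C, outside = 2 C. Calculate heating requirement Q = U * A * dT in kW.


dT = 25 - (2) = 23 K
Q = U * A * dT
  = 5.4 * 230 * 23
  = 28566 W = 28.57 kW


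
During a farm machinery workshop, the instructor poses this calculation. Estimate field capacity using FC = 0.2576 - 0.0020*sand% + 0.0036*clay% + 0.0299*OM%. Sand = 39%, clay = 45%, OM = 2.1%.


FC = 0.2576 - 0.0020*39 + 0.0036*45 + 0.0299*2.1
   = 0.2576 - 0.0780 + 0.1620 + 0.0628
   = 0.4044


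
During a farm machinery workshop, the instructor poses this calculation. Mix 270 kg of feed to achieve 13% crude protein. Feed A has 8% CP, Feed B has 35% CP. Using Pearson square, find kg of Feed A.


parts_A = CP_b - target = 35 - 13 = 22
parts_B = target - CP_a = 13 - 8 = 5
total_parts = 22 + 5 = 27
Feed A = 270 * 22 / 27 = 220 kg
Feed B = 270 * 5 / 27 = 50 kg

220 kg


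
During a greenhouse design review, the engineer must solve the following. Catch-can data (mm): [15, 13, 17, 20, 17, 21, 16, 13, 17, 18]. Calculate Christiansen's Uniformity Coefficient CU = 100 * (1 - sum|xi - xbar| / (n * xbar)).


xbar = 167 / 10 = 16.700
sum|xi - xbar| = 19.600
CU = 100 * (1 - 19.600 / (10 * 16.700))
   = 100 * (1 - 0.1174)
   = 88.26%


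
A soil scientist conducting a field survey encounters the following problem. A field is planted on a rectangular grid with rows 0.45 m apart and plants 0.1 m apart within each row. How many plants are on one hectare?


D = 10000 / (row_sp * plant_sp)
  = 10000 / (0.45 * 0.1)
  = 10000 / 0.0450
  = 222222.22 plants/ha


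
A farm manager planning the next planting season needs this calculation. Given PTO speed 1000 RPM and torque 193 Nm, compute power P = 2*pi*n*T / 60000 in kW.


P = 2*pi*n*T / 60000
  = 2*pi * 1000 * 193 / 60000
  = 1212654.76 / 60000
  = 20.21 kW


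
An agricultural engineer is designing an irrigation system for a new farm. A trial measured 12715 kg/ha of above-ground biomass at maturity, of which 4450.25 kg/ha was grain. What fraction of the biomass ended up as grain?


HI = grain_yield / biomass
   = 4450.25 / 12715
   = 0.35


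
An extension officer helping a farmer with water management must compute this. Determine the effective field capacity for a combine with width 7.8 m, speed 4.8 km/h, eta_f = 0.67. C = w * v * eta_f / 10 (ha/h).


C = w * v * eta_f / 10
  = 7.8 * 4.8 * 0.67 / 10
  = 25.08 / 10
  = 2.51 ha/h


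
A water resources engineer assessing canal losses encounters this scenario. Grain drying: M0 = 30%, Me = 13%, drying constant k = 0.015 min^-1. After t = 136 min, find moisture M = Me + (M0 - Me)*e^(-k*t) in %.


M = Me + (M0 - Me) * e^(-k*t)
  = 13 + (30 - 13) * e^(-0.015*136)
  = 13 + 17 * e^(-2.040)
  = 13 + 17 * 0.13003
  = 13 + 2.2105
  = 15.21%


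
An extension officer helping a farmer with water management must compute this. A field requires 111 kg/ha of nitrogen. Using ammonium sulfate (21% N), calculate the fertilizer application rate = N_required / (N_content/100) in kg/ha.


Rate = N_required / (N_content / 100)
     = 111 / (21 / 100)
     = 111 / 0.21
     = 528.57 kg/ha


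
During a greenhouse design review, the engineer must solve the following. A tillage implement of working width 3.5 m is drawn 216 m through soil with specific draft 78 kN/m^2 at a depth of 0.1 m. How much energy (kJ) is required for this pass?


E = k * d * w * L
  = 78 * 0.1 * 3.5 * 216
  = 5896.80 kJ


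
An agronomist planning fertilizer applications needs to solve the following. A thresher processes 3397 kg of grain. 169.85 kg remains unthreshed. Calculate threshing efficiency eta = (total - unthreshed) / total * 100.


eta = (total - unthreshed) / total * 100
    = (3397 - 169.85) / 3397 * 100
    = 3227.15 / 3397 * 100
    = 95%


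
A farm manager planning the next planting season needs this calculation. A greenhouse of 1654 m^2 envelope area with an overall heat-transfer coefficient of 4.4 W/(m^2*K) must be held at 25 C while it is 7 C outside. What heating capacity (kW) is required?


dT = 25 - (7) = 18 K
Q = U * A * dT
  = 4.4 * 1654 * 18
  = 130996.80 W = 131.00 kW


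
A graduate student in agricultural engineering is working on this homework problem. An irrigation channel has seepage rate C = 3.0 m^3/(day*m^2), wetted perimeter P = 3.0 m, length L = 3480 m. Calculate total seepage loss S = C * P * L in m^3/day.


S = C * P * L
  = 3.0 * 3.0 * 3480
  = 31320 m^3/day


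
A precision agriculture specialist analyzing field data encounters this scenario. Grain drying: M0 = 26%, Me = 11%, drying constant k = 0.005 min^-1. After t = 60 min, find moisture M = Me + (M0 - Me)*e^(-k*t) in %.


M = Me + (M0 - Me) * e^(-k*t)
  = 11 + (26 - 11) * e^(-0.005*60)
  = 11 + 15 * e^(-0.300)
  = 11 + 15 * 0.74082
  = 11 + 11.1123
  = 22.11%


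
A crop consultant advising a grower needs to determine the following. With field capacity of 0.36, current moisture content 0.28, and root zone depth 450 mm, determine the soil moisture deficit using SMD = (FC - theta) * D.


SMD = (FC - theta) * D
    = (0.36 - 0.28) * 450
    = 0.080 * 450
    = 36 mm


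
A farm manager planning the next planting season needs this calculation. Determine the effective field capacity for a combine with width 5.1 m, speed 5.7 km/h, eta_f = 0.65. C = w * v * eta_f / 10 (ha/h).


C = w * v * eta_f / 10
  = 5.1 * 5.7 * 0.65 / 10
  = 18.90 / 10
  = 1.89 ha/h


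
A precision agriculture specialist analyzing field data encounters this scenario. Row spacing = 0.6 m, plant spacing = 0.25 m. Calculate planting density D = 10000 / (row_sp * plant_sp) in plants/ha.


D = 10000 / (row_sp * plant_sp)
  = 10000 / (0.6 * 0.25)
  = 10000 / 0.1500
  = 66666.67 plants/ha


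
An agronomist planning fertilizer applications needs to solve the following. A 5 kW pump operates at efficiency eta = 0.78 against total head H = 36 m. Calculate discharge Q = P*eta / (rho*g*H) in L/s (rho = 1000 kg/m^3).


Q = (P * 1000 * eta) / (rho * g * H)
  = (5 * 1000 * 0.78) / (1000 * 9.81 * 36)
  = 3900 / 353160
  = 0.01104 m^3/s = 11.04 L/s


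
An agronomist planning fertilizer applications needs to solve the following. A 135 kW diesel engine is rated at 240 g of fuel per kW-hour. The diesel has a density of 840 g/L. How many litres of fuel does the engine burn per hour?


FC = P * BSFC / rho_fuel
   = 135 * 240 / 840
   = 32400 / 840
   = 38.57 L/h


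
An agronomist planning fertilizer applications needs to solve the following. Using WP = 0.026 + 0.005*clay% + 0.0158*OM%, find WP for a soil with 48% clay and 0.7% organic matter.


WP = 0.026 + 0.005*48 + 0.0158*0.7
   = 0.026 + 0.2400 + 0.0111
   = 0.2771


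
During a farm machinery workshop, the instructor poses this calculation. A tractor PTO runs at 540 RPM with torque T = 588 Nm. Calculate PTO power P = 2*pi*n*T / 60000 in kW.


P = 2*pi*n*T / 60000
  = 2*pi * 540 * 588 / 60000
  = 1995037.00 / 60000
  = 33.25 kW


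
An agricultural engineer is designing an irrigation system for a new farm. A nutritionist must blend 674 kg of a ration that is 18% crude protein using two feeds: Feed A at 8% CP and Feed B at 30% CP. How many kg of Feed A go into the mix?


parts_A = CP_b - target = 30 - 18 = 12
parts_B = target - CP_a = 18 - 8 = 10
total_parts = 12 + 10 = 22
Feed A = 674 * 12 / 22 = 367.64 kg
Feed B = 674 * 10 / 22 = 306.36 kg

367.64 kg


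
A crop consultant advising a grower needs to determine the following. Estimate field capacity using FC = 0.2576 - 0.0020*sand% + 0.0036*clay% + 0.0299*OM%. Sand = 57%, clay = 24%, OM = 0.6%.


FC = 0.2576 - 0.0020*57 + 0.0036*24 + 0.0299*0.6
   = 0.2576 - 0.1140 + 0.0864 + 0.0179
   = 0.2479


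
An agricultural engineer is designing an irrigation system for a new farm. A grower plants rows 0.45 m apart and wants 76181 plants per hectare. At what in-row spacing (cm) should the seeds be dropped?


spacing = 10000 / (row_sp * density)
        = 10000 / (0.45 * 76181)
        = 10000 / 34281.45
        = 0.29170 m = 29.17 cm


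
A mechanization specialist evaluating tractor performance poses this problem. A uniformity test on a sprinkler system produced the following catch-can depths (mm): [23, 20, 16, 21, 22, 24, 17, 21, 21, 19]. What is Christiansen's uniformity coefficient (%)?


xbar = 204 / 10 = 20.400
sum|xi - xbar| = 19.200
CU = 100 * (1 - 19.200 / (10 * 20.400))
   = 100 * (1 - 0.0941)
   = 90.59%


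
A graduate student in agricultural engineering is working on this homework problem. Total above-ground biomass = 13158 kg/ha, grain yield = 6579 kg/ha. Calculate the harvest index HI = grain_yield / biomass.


HI = grain_yield / biomass
   = 6579 / 13158
   = 0.50


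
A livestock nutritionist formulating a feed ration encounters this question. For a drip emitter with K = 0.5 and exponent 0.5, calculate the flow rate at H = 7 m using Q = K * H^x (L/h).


Q = K * H^x
  = 0.5 * 7^0.5
  = 0.5 * 2.6458
  = 1.32 L/h


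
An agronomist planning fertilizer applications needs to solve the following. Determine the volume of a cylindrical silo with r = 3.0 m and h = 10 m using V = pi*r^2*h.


V = pi * r^2 * h
  = pi * 3.0^2 * 10
  = pi * 9 * 10
  = 282.74 m^3


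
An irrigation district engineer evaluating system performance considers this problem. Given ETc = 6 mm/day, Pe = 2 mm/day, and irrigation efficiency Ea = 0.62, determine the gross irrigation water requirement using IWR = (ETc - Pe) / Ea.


IWR = (ETc - Pe) / Ea
    = (6 - 2) / 0.62
    = 4 / 0.62
    = 6.45 mm/day


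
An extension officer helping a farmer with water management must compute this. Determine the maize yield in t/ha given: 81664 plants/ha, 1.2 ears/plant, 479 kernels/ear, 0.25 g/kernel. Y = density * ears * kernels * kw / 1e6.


Y = density * ears * kernels * kw
  = 81664 * 1.2 * 479 * 0.25 g/ha
  = 11735116.80 g/ha
  = 11735.12 kg/ha = 11.74 t/ha


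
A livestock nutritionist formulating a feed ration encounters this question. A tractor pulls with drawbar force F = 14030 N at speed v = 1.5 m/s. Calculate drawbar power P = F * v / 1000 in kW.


P = F * v / 1000
  = 14030 * 1.5 / 1000
  = 21045 / 1000
  = 21.05 kW


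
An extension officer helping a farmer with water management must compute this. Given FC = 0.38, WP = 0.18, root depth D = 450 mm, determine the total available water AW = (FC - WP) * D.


AW = (FC - WP) * D
   = (0.38 - 0.18) * 450
   = 0.20 * 450
   = 90 mm


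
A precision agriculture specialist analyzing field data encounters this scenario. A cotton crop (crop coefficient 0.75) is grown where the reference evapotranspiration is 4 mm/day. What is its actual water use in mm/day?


ETc = Kc * ET0
    = 0.75 * 4
    = 3 mm/day


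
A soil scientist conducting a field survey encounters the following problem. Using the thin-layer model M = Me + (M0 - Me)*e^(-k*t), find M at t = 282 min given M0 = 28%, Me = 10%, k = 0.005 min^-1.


M = Me + (M0 - Me) * e^(-k*t)
  = 10 + (28 - 10) * e^(-0.005*282)
  = 10 + 18 * e^(-1.410)
  = 10 + 18 * 0.24414
  = 10 + 4.3946
  = 14.39%


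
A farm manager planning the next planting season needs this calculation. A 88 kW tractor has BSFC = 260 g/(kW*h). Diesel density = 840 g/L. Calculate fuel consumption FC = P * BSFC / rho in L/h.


FC = P * BSFC / rho_fuel
   = 88 * 260 / 840
   = 22880 / 840
   = 27.24 L/h


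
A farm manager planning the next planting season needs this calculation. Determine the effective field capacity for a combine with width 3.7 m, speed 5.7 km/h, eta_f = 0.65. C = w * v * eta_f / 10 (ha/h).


C = w * v * eta_f / 10
  = 3.7 * 5.7 * 0.65 / 10
  = 13.71 / 10
  = 1.37 ha/h


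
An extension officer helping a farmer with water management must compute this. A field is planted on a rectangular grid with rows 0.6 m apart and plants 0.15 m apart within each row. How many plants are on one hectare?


D = 10000 / (row_sp * plant_sp)
  = 10000 / (0.6 * 0.15)
  = 10000 / 0.0900
  = 111111.11 plants/ha


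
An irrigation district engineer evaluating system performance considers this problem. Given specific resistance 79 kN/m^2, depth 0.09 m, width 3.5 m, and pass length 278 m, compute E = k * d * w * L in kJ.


E = k * d * w * L
  = 79 * 0.09 * 3.5 * 278
  = 6918.03 kJ


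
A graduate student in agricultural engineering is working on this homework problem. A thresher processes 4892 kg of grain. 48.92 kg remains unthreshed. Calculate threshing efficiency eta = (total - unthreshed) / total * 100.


eta = (total - unthreshed) / total * 100
    = (4892 - 48.92) / 4892 * 100
    = 4843.08 / 4892 * 100
    = 99%


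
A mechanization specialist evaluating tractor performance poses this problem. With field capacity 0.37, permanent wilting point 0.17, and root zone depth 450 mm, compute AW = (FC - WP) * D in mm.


AW = (FC - WP) * D
   = (0.37 - 0.17) * 450
   = 0.20 * 450
   = 90 mm


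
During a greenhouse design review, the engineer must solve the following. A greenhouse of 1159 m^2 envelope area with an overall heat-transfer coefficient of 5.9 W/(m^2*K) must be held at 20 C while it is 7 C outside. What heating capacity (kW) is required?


dT = 20 - (7) = 13 K
Q = U * A * dT
  = 5.9 * 1159 * 13
  = 88895.30 W = 88.90 kW


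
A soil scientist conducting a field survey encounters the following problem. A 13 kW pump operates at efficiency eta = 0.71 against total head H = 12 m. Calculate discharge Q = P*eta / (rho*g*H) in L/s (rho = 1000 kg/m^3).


Q = (P * 1000 * eta) / (rho * g * H)
  = (13 * 1000 * 0.71) / (1000 * 9.81 * 12)
  = 9230 / 117720
  = 0.07841 m^3/s = 78.41 L/s


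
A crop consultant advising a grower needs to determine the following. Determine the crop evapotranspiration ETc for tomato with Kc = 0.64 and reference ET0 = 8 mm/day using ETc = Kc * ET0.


ETc = Kc * ET0
    = 0.64 * 8
    = 5.12 mm/day


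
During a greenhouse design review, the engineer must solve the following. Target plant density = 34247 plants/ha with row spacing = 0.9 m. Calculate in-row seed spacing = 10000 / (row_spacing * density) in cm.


spacing = 10000 / (row_sp * density)
        = 10000 / (0.9 * 34247)
        = 10000 / 30822.30
        = 0.32444 m = 32.44 cm


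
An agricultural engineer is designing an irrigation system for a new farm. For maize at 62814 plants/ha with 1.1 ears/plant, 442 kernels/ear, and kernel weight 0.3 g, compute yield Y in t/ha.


Y = density * ears * kernels * kw
  = 62814 * 1.1 * 442 * 0.3 g/ha
  = 9162050.04 g/ha
  = 9162.05 kg/ha = 9.16 t/ha


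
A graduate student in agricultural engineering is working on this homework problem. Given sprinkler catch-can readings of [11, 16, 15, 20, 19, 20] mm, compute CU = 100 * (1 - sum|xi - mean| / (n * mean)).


xbar = 101 / 6 = 16.833
sum|xi - xbar| = 17
CU = 100 * (1 - 17 / (6 * 16.833))
   = 100 * (1 - 0.1683)
   = 83.17%


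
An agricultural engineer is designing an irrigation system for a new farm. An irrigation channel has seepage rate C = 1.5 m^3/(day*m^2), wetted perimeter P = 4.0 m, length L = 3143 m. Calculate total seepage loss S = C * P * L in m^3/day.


S = C * P * L
  = 1.5 * 4.0 * 3143
  = 18858 m^3/day


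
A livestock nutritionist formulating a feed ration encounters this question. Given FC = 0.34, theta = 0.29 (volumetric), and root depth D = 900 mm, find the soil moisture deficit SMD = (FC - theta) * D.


SMD = (FC - theta) * D
    = (0.34 - 0.29) * 900
    = 0.050 * 900
    = 45 mm


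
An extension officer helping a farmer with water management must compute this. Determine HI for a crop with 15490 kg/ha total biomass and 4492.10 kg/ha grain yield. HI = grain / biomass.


HI = grain_yield / biomass
   = 4492.10 / 15490
   = 0.29


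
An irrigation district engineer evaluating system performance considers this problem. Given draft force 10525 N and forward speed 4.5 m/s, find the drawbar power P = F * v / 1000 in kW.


P = F * v / 1000
  = 10525 * 4.5 / 1000
  = 47362.50 / 1000
  = 47.36 kW


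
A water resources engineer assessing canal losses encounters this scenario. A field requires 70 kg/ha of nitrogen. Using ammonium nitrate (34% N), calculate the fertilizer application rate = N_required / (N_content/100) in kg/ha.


Rate = N_required / (N_content / 100)
     = 70 / (34 / 100)
     = 70 / 0.34
     = 205.88 kg/ha


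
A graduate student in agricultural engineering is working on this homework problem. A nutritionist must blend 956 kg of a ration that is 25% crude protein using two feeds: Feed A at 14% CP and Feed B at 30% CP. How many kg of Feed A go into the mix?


parts_A = CP_b - target = 30 - 25 = 5
parts_B = target - CP_a = 25 - 14 = 11
total_parts = 5 + 11 = 16
Feed A = 956 * 5 / 16 = 298.75 kg
Feed B = 956 * 11 / 16 = 657.25 kg

298.75 kg


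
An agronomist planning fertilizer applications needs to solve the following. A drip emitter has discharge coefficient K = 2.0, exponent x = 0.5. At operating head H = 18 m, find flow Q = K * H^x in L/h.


Q = K * H^x
  = 2.0 * 18^0.5
  = 2.0 * 4.2426
  = 8.49 L/h


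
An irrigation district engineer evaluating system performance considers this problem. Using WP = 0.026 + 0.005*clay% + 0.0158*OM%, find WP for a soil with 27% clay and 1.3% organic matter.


WP = 0.026 + 0.005*27 + 0.0158*1.3
   = 0.026 + 0.1350 + 0.0205
   = 0.1815


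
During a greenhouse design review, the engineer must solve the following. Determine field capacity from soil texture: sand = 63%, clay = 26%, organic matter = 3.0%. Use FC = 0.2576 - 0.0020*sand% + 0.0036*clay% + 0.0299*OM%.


FC = 0.2576 - 0.0020*63 + 0.0036*26 + 0.0299*3.0
   = 0.2576 - 0.1260 + 0.0936 + 0.0897
   = 0.3149


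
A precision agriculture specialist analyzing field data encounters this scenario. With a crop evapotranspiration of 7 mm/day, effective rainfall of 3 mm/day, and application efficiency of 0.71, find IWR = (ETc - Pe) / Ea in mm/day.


IWR = (ETc - Pe) / Ea
    = (7 - 3) / 0.71
    = 4 / 0.71
    = 5.63 mm/day


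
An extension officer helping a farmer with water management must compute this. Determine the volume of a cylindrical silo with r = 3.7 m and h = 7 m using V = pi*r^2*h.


V = pi * r^2 * h
  = pi * 3.7^2 * 7
  = pi * 13.69 * 7
  = 301.06 m^3


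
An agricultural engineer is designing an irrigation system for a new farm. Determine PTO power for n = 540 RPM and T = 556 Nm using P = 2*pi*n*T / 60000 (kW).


P = 2*pi*n*T / 60000
  = 2*pi * 540 * 556 / 60000
  = 1886463.56 / 60000
  = 31.44 kW


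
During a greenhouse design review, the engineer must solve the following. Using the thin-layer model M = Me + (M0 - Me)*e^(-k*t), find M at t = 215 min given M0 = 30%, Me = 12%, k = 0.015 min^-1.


M = Me + (M0 - Me) * e^(-k*t)
  = 12 + (30 - 12) * e^(-0.015*215)
  = 12 + 18 * e^(-3.225)
  = 12 + 18 * 0.03976
  = 12 + 0.7156
  = 12.72%


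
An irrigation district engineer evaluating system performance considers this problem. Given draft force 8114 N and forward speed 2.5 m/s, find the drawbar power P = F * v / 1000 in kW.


P = F * v / 1000
  = 8114 * 2.5 / 1000
  = 20285 / 1000
  = 20.29 kW


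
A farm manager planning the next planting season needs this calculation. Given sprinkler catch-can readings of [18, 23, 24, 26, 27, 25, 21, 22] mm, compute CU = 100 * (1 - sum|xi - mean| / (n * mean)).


xbar = 186 / 8 = 23.250
sum|xi - xbar| = 18
CU = 100 * (1 - 18 / (8 * 23.250))
   = 100 * (1 - 0.0968)
   = 90.32%


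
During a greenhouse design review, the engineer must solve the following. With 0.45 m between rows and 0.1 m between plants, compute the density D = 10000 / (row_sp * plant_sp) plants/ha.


D = 10000 / (row_sp * plant_sp)
  = 10000 / (0.45 * 0.1)
  = 10000 / 0.0450
  = 222222.22 plants/ha


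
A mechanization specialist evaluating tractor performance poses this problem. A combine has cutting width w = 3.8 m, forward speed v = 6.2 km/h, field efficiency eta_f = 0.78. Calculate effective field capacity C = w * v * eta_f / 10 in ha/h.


C = w * v * eta_f / 10
  = 3.8 * 6.2 * 0.78 / 10
  = 18.38 / 10
  = 1.84 ha/h


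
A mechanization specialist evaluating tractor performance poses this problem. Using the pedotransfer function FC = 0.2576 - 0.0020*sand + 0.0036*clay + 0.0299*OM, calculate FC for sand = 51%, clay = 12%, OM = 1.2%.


FC = 0.2576 - 0.0020*51 + 0.0036*12 + 0.0299*1.2
   = 0.2576 - 0.1020 + 0.0432 + 0.0359
   = 0.2347


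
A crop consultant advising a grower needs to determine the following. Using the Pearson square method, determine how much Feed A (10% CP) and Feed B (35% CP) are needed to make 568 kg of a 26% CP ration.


parts_A = CP_b - target = 35 - 26 = 9
parts_B = target - CP_a = 26 - 10 = 16
total_parts = 9 + 16 = 25
Feed A = 568 * 9 / 25 = 204.48 kg
Feed B = 568 * 16 / 25 = 363.52 kg

204.48 kg


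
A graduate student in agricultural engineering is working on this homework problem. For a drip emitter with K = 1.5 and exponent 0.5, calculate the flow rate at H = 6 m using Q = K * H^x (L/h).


Q = K * H^x
  = 1.5 * 6^0.5
  = 1.5 * 2.4495
  = 3.67 L/h


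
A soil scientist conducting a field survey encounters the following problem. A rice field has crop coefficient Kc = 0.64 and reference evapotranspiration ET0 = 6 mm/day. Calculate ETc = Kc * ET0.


ETc = Kc * ET0
    = 0.64 * 6
    = 3.84 mm/day


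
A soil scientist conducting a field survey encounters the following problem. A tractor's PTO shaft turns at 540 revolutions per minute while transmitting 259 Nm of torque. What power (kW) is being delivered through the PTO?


P = 2*pi*n*T / 60000
  = 2*pi * 540 * 259 / 60000
  = 878766.30 / 60000
  = 14.65 kW
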